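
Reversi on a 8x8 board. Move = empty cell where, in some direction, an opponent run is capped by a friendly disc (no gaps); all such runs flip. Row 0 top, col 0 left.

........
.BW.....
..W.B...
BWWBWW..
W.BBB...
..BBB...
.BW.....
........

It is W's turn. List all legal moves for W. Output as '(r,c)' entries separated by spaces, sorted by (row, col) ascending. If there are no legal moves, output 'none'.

(0,0): flips 1 -> legal
(0,1): no bracket -> illegal
(0,2): no bracket -> illegal
(1,0): flips 1 -> legal
(1,3): flips 1 -> legal
(1,4): flips 1 -> legal
(1,5): no bracket -> illegal
(2,0): flips 1 -> legal
(2,1): no bracket -> illegal
(2,3): no bracket -> illegal
(2,5): no bracket -> illegal
(4,1): no bracket -> illegal
(4,5): no bracket -> illegal
(5,0): no bracket -> illegal
(5,1): no bracket -> illegal
(5,5): flips 2 -> legal
(6,0): flips 1 -> legal
(6,3): no bracket -> illegal
(6,4): flips 4 -> legal
(6,5): flips 2 -> legal
(7,0): flips 3 -> legal
(7,1): no bracket -> illegal
(7,2): no bracket -> illegal

Answer: (0,0) (1,0) (1,3) (1,4) (2,0) (5,5) (6,0) (6,4) (6,5) (7,0)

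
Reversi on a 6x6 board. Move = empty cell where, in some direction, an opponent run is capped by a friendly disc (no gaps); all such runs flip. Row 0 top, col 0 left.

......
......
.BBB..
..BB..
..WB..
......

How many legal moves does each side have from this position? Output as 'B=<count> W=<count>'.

Answer: B=3 W=3

Derivation:
-- B to move --
(3,1): no bracket -> illegal
(4,1): flips 1 -> legal
(5,1): flips 1 -> legal
(5,2): flips 1 -> legal
(5,3): no bracket -> illegal
B mobility = 3
-- W to move --
(1,0): no bracket -> illegal
(1,1): no bracket -> illegal
(1,2): flips 2 -> legal
(1,3): no bracket -> illegal
(1,4): no bracket -> illegal
(2,0): no bracket -> illegal
(2,4): flips 1 -> legal
(3,0): no bracket -> illegal
(3,1): no bracket -> illegal
(3,4): no bracket -> illegal
(4,1): no bracket -> illegal
(4,4): flips 1 -> legal
(5,2): no bracket -> illegal
(5,3): no bracket -> illegal
(5,4): no bracket -> illegal
W mobility = 3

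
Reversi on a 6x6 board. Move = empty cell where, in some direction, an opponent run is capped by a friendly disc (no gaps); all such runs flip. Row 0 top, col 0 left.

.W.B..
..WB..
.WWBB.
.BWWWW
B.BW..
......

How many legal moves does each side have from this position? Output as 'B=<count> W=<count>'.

-- B to move --
(0,0): no bracket -> illegal
(0,2): flips 3 -> legal
(1,0): no bracket -> illegal
(1,1): flips 2 -> legal
(2,0): flips 2 -> legal
(2,5): no bracket -> illegal
(3,0): flips 2 -> legal
(4,1): flips 1 -> legal
(4,4): flips 2 -> legal
(4,5): flips 1 -> legal
(5,2): no bracket -> illegal
(5,3): flips 2 -> legal
(5,4): no bracket -> illegal
B mobility = 8
-- W to move --
(0,2): flips 2 -> legal
(0,4): flips 1 -> legal
(1,4): flips 3 -> legal
(1,5): flips 1 -> legal
(2,0): no bracket -> illegal
(2,5): flips 2 -> legal
(3,0): flips 1 -> legal
(4,1): flips 2 -> legal
(5,0): no bracket -> illegal
(5,1): flips 1 -> legal
(5,2): flips 1 -> legal
(5,3): no bracket -> illegal
W mobility = 9

Answer: B=8 W=9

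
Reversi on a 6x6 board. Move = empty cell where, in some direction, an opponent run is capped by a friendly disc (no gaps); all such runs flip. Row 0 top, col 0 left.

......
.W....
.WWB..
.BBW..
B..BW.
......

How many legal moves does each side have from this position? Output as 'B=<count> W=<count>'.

-- B to move --
(0,0): no bracket -> illegal
(0,1): flips 2 -> legal
(0,2): no bracket -> illegal
(1,0): flips 1 -> legal
(1,2): flips 1 -> legal
(1,3): flips 1 -> legal
(2,0): flips 2 -> legal
(2,4): no bracket -> illegal
(3,0): no bracket -> illegal
(3,4): flips 1 -> legal
(3,5): no bracket -> illegal
(4,2): no bracket -> illegal
(4,5): flips 1 -> legal
(5,3): no bracket -> illegal
(5,4): no bracket -> illegal
(5,5): no bracket -> illegal
B mobility = 7
-- W to move --
(1,2): no bracket -> illegal
(1,3): flips 1 -> legal
(1,4): no bracket -> illegal
(2,0): no bracket -> illegal
(2,4): flips 1 -> legal
(3,0): flips 2 -> legal
(3,4): no bracket -> illegal
(4,1): flips 1 -> legal
(4,2): flips 2 -> legal
(5,0): no bracket -> illegal
(5,1): no bracket -> illegal
(5,2): no bracket -> illegal
(5,3): flips 1 -> legal
(5,4): flips 2 -> legal
W mobility = 7

Answer: B=7 W=7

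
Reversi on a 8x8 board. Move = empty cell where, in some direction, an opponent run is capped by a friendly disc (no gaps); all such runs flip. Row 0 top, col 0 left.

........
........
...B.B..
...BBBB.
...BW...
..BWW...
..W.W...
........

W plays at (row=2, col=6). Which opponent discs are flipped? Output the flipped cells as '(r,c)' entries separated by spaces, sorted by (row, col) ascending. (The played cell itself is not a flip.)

Answer: (3,5)

Derivation:
Dir NW: first cell '.' (not opp) -> no flip
Dir N: first cell '.' (not opp) -> no flip
Dir NE: first cell '.' (not opp) -> no flip
Dir W: opp run (2,5), next='.' -> no flip
Dir E: first cell '.' (not opp) -> no flip
Dir SW: opp run (3,5) capped by W -> flip
Dir S: opp run (3,6), next='.' -> no flip
Dir SE: first cell '.' (not opp) -> no flip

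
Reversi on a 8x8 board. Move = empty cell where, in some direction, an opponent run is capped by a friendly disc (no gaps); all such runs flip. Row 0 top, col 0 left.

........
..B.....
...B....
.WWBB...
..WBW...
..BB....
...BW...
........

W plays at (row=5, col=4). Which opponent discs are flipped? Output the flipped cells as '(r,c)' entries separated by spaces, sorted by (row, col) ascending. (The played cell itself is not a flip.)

Answer: (4,3)

Derivation:
Dir NW: opp run (4,3) capped by W -> flip
Dir N: first cell 'W' (not opp) -> no flip
Dir NE: first cell '.' (not opp) -> no flip
Dir W: opp run (5,3) (5,2), next='.' -> no flip
Dir E: first cell '.' (not opp) -> no flip
Dir SW: opp run (6,3), next='.' -> no flip
Dir S: first cell 'W' (not opp) -> no flip
Dir SE: first cell '.' (not opp) -> no flip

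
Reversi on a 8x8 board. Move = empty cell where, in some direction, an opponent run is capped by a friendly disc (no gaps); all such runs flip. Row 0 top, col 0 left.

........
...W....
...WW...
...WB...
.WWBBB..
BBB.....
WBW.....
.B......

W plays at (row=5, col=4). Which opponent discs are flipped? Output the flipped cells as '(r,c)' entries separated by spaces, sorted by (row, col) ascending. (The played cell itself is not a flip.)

Answer: (3,4) (4,4)

Derivation:
Dir NW: opp run (4,3), next='.' -> no flip
Dir N: opp run (4,4) (3,4) capped by W -> flip
Dir NE: opp run (4,5), next='.' -> no flip
Dir W: first cell '.' (not opp) -> no flip
Dir E: first cell '.' (not opp) -> no flip
Dir SW: first cell '.' (not opp) -> no flip
Dir S: first cell '.' (not opp) -> no flip
Dir SE: first cell '.' (not opp) -> no flip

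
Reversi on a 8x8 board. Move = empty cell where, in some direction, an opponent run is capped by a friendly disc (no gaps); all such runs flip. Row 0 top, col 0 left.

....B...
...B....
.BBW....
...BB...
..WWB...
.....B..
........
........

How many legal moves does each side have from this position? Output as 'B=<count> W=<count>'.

-- B to move --
(1,2): flips 1 -> legal
(1,4): no bracket -> illegal
(2,4): flips 1 -> legal
(3,1): no bracket -> illegal
(3,2): no bracket -> illegal
(4,1): flips 2 -> legal
(5,1): flips 1 -> legal
(5,2): flips 1 -> legal
(5,3): flips 1 -> legal
(5,4): no bracket -> illegal
B mobility = 6
-- W to move --
(0,2): no bracket -> illegal
(0,3): flips 1 -> legal
(0,5): no bracket -> illegal
(1,0): no bracket -> illegal
(1,1): no bracket -> illegal
(1,2): no bracket -> illegal
(1,4): no bracket -> illegal
(1,5): no bracket -> illegal
(2,0): flips 2 -> legal
(2,4): flips 1 -> legal
(2,5): flips 1 -> legal
(3,0): no bracket -> illegal
(3,1): no bracket -> illegal
(3,2): no bracket -> illegal
(3,5): no bracket -> illegal
(4,5): flips 2 -> legal
(4,6): no bracket -> illegal
(5,3): no bracket -> illegal
(5,4): no bracket -> illegal
(5,6): no bracket -> illegal
(6,4): no bracket -> illegal
(6,5): no bracket -> illegal
(6,6): no bracket -> illegal
W mobility = 5

Answer: B=6 W=5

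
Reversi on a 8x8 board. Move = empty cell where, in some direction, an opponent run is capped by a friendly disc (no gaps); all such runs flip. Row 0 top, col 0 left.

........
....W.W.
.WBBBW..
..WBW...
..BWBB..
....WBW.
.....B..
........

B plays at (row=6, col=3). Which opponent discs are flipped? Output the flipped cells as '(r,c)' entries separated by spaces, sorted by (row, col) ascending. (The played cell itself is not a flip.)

Answer: (5,4)

Derivation:
Dir NW: first cell '.' (not opp) -> no flip
Dir N: first cell '.' (not opp) -> no flip
Dir NE: opp run (5,4) capped by B -> flip
Dir W: first cell '.' (not opp) -> no flip
Dir E: first cell '.' (not opp) -> no flip
Dir SW: first cell '.' (not opp) -> no flip
Dir S: first cell '.' (not opp) -> no flip
Dir SE: first cell '.' (not opp) -> no flip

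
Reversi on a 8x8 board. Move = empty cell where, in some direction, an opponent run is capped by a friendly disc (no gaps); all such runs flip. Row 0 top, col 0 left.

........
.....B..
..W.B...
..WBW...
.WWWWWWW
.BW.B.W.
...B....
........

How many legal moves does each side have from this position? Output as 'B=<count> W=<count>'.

-- B to move --
(1,1): flips 1 -> legal
(1,2): no bracket -> illegal
(1,3): no bracket -> illegal
(2,1): flips 2 -> legal
(2,3): no bracket -> illegal
(2,5): no bracket -> illegal
(3,0): flips 2 -> legal
(3,1): flips 2 -> legal
(3,5): flips 1 -> legal
(3,6): flips 1 -> legal
(3,7): no bracket -> illegal
(4,0): no bracket -> illegal
(5,0): no bracket -> illegal
(5,3): flips 2 -> legal
(5,5): flips 1 -> legal
(5,7): no bracket -> illegal
(6,1): no bracket -> illegal
(6,2): no bracket -> illegal
(6,5): no bracket -> illegal
(6,6): no bracket -> illegal
(6,7): no bracket -> illegal
B mobility = 8
-- W to move --
(0,4): no bracket -> illegal
(0,5): no bracket -> illegal
(0,6): flips 3 -> legal
(1,3): no bracket -> illegal
(1,4): flips 1 -> legal
(1,6): no bracket -> illegal
(2,3): flips 1 -> legal
(2,5): no bracket -> illegal
(2,6): no bracket -> illegal
(3,5): no bracket -> illegal
(4,0): no bracket -> illegal
(5,0): flips 1 -> legal
(5,3): no bracket -> illegal
(5,5): no bracket -> illegal
(6,0): flips 1 -> legal
(6,1): flips 1 -> legal
(6,2): no bracket -> illegal
(6,4): flips 1 -> legal
(6,5): flips 1 -> legal
(7,2): flips 2 -> legal
(7,3): no bracket -> illegal
(7,4): flips 1 -> legal
W mobility = 10

Answer: B=8 W=10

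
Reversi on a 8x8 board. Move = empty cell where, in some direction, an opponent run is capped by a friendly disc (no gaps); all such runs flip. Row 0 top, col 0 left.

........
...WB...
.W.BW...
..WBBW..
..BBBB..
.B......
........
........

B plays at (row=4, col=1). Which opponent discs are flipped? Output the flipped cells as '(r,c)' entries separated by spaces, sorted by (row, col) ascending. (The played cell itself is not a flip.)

Answer: (3,2)

Derivation:
Dir NW: first cell '.' (not opp) -> no flip
Dir N: first cell '.' (not opp) -> no flip
Dir NE: opp run (3,2) capped by B -> flip
Dir W: first cell '.' (not opp) -> no flip
Dir E: first cell 'B' (not opp) -> no flip
Dir SW: first cell '.' (not opp) -> no flip
Dir S: first cell 'B' (not opp) -> no flip
Dir SE: first cell '.' (not opp) -> no flip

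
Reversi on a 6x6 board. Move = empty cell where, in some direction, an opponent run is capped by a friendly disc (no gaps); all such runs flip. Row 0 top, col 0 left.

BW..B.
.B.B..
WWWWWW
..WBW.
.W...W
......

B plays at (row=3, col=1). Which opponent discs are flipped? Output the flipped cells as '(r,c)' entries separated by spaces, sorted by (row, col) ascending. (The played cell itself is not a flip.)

Answer: (2,1) (2,2) (3,2)

Derivation:
Dir NW: opp run (2,0), next=edge -> no flip
Dir N: opp run (2,1) capped by B -> flip
Dir NE: opp run (2,2) capped by B -> flip
Dir W: first cell '.' (not opp) -> no flip
Dir E: opp run (3,2) capped by B -> flip
Dir SW: first cell '.' (not opp) -> no flip
Dir S: opp run (4,1), next='.' -> no flip
Dir SE: first cell '.' (not opp) -> no flip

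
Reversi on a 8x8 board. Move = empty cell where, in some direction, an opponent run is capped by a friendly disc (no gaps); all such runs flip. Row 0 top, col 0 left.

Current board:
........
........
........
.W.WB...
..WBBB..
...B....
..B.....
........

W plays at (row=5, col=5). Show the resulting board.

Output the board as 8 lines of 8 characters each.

Answer: ........
........
........
.W.WB...
..WBWB..
...B.W..
..B.....
........

Derivation:
Place W at (5,5); scan 8 dirs for brackets.
Dir NW: opp run (4,4) capped by W -> flip
Dir N: opp run (4,5), next='.' -> no flip
Dir NE: first cell '.' (not opp) -> no flip
Dir W: first cell '.' (not opp) -> no flip
Dir E: first cell '.' (not opp) -> no flip
Dir SW: first cell '.' (not opp) -> no flip
Dir S: first cell '.' (not opp) -> no flip
Dir SE: first cell '.' (not opp) -> no flip
All flips: (4,4)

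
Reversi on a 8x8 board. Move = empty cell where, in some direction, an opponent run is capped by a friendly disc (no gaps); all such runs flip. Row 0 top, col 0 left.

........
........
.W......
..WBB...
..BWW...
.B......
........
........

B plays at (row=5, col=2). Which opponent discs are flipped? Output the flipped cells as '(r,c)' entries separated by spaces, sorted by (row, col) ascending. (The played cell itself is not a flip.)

Dir NW: first cell '.' (not opp) -> no flip
Dir N: first cell 'B' (not opp) -> no flip
Dir NE: opp run (4,3) capped by B -> flip
Dir W: first cell 'B' (not opp) -> no flip
Dir E: first cell '.' (not opp) -> no flip
Dir SW: first cell '.' (not opp) -> no flip
Dir S: first cell '.' (not opp) -> no flip
Dir SE: first cell '.' (not opp) -> no flip

Answer: (4,3)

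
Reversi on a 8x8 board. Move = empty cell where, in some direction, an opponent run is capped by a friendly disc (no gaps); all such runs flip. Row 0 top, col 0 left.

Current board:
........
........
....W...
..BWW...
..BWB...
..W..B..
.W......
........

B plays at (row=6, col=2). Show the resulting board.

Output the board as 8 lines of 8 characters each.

Answer: ........
........
....W...
..BWW...
..BWB...
..B..B..
.WB.....
........

Derivation:
Place B at (6,2); scan 8 dirs for brackets.
Dir NW: first cell '.' (not opp) -> no flip
Dir N: opp run (5,2) capped by B -> flip
Dir NE: first cell '.' (not opp) -> no flip
Dir W: opp run (6,1), next='.' -> no flip
Dir E: first cell '.' (not opp) -> no flip
Dir SW: first cell '.' (not opp) -> no flip
Dir S: first cell '.' (not opp) -> no flip
Dir SE: first cell '.' (not opp) -> no flip
All flips: (5,2)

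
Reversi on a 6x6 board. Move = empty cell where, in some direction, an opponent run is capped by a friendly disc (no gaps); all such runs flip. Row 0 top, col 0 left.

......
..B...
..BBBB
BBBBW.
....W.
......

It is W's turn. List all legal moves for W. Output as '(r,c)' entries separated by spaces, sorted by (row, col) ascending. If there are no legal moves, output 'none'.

Answer: (0,1) (1,1) (1,4)

Derivation:
(0,1): flips 2 -> legal
(0,2): no bracket -> illegal
(0,3): no bracket -> illegal
(1,1): flips 2 -> legal
(1,3): no bracket -> illegal
(1,4): flips 1 -> legal
(1,5): no bracket -> illegal
(2,0): no bracket -> illegal
(2,1): no bracket -> illegal
(3,5): no bracket -> illegal
(4,0): no bracket -> illegal
(4,1): no bracket -> illegal
(4,2): no bracket -> illegal
(4,3): no bracket -> illegal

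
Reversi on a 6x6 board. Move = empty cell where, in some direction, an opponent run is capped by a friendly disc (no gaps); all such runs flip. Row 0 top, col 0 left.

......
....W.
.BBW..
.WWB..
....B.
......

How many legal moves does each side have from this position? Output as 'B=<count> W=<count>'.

Answer: B=7 W=7

Derivation:
-- B to move --
(0,3): no bracket -> illegal
(0,4): no bracket -> illegal
(0,5): no bracket -> illegal
(1,2): no bracket -> illegal
(1,3): flips 1 -> legal
(1,5): no bracket -> illegal
(2,0): no bracket -> illegal
(2,4): flips 1 -> legal
(2,5): no bracket -> illegal
(3,0): flips 2 -> legal
(3,4): no bracket -> illegal
(4,0): flips 1 -> legal
(4,1): flips 1 -> legal
(4,2): flips 1 -> legal
(4,3): flips 1 -> legal
B mobility = 7
-- W to move --
(1,0): flips 1 -> legal
(1,1): flips 1 -> legal
(1,2): flips 1 -> legal
(1,3): flips 1 -> legal
(2,0): flips 2 -> legal
(2,4): no bracket -> illegal
(3,0): no bracket -> illegal
(3,4): flips 1 -> legal
(3,5): no bracket -> illegal
(4,2): no bracket -> illegal
(4,3): flips 1 -> legal
(4,5): no bracket -> illegal
(5,3): no bracket -> illegal
(5,4): no bracket -> illegal
(5,5): no bracket -> illegal
W mobility = 7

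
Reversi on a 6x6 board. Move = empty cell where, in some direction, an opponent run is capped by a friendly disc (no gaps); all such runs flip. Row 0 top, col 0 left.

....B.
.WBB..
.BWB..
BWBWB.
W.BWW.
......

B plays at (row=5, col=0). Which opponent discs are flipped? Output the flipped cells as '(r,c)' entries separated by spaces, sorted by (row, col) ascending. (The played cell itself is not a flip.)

Dir NW: edge -> no flip
Dir N: opp run (4,0) capped by B -> flip
Dir NE: first cell '.' (not opp) -> no flip
Dir W: edge -> no flip
Dir E: first cell '.' (not opp) -> no flip
Dir SW: edge -> no flip
Dir S: edge -> no flip
Dir SE: edge -> no flip

Answer: (4,0)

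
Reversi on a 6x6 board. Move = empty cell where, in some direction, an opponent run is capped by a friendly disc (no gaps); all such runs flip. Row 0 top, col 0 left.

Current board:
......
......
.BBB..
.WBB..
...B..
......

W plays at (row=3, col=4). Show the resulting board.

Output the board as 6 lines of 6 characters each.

Place W at (3,4); scan 8 dirs for brackets.
Dir NW: opp run (2,3), next='.' -> no flip
Dir N: first cell '.' (not opp) -> no flip
Dir NE: first cell '.' (not opp) -> no flip
Dir W: opp run (3,3) (3,2) capped by W -> flip
Dir E: first cell '.' (not opp) -> no flip
Dir SW: opp run (4,3), next='.' -> no flip
Dir S: first cell '.' (not opp) -> no flip
Dir SE: first cell '.' (not opp) -> no flip
All flips: (3,2) (3,3)

Answer: ......
......
.BBB..
.WWWW.
...B..
......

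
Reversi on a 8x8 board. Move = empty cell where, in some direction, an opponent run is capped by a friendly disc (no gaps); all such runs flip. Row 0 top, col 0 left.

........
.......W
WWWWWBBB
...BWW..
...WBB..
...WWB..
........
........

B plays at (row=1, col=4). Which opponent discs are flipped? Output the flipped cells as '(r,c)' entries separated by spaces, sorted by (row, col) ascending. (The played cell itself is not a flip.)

Answer: (2,4) (3,4)

Derivation:
Dir NW: first cell '.' (not opp) -> no flip
Dir N: first cell '.' (not opp) -> no flip
Dir NE: first cell '.' (not opp) -> no flip
Dir W: first cell '.' (not opp) -> no flip
Dir E: first cell '.' (not opp) -> no flip
Dir SW: opp run (2,3), next='.' -> no flip
Dir S: opp run (2,4) (3,4) capped by B -> flip
Dir SE: first cell 'B' (not opp) -> no flip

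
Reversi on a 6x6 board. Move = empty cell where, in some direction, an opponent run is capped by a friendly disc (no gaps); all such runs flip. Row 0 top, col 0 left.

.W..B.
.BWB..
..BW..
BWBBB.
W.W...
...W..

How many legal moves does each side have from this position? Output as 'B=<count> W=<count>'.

-- B to move --
(0,0): no bracket -> illegal
(0,2): flips 1 -> legal
(0,3): no bracket -> illegal
(1,0): no bracket -> illegal
(1,4): flips 1 -> legal
(2,0): no bracket -> illegal
(2,1): no bracket -> illegal
(2,4): flips 1 -> legal
(4,1): no bracket -> illegal
(4,3): no bracket -> illegal
(4,4): no bracket -> illegal
(5,0): flips 1 -> legal
(5,1): flips 1 -> legal
(5,2): flips 1 -> legal
(5,4): no bracket -> illegal
B mobility = 6
-- W to move --
(0,0): no bracket -> illegal
(0,2): no bracket -> illegal
(0,3): flips 1 -> legal
(0,5): no bracket -> illegal
(1,0): flips 1 -> legal
(1,4): flips 1 -> legal
(1,5): no bracket -> illegal
(2,0): flips 1 -> legal
(2,1): flips 2 -> legal
(2,4): flips 1 -> legal
(2,5): no bracket -> illegal
(3,5): flips 3 -> legal
(4,1): flips 1 -> legal
(4,3): flips 1 -> legal
(4,4): no bracket -> illegal
(4,5): flips 1 -> legal
W mobility = 10

Answer: B=6 W=10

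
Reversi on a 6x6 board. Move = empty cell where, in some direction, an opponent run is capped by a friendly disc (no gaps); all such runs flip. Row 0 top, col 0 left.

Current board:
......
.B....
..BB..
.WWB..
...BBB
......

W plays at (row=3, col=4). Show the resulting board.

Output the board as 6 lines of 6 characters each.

Answer: ......
.B....
..BB..
.WWWW.
...BBB
......

Derivation:
Place W at (3,4); scan 8 dirs for brackets.
Dir NW: opp run (2,3), next='.' -> no flip
Dir N: first cell '.' (not opp) -> no flip
Dir NE: first cell '.' (not opp) -> no flip
Dir W: opp run (3,3) capped by W -> flip
Dir E: first cell '.' (not opp) -> no flip
Dir SW: opp run (4,3), next='.' -> no flip
Dir S: opp run (4,4), next='.' -> no flip
Dir SE: opp run (4,5), next=edge -> no flip
All flips: (3,3)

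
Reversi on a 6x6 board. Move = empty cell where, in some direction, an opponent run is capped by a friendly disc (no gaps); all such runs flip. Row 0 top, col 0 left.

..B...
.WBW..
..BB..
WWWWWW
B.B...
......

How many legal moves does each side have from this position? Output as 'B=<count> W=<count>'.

-- B to move --
(0,0): flips 1 -> legal
(0,1): no bracket -> illegal
(0,3): flips 1 -> legal
(0,4): flips 1 -> legal
(1,0): flips 1 -> legal
(1,4): flips 1 -> legal
(2,0): flips 3 -> legal
(2,1): no bracket -> illegal
(2,4): flips 2 -> legal
(2,5): no bracket -> illegal
(4,1): flips 1 -> legal
(4,3): flips 1 -> legal
(4,4): flips 1 -> legal
(4,5): flips 1 -> legal
B mobility = 11
-- W to move --
(0,1): flips 2 -> legal
(0,3): no bracket -> illegal
(1,4): flips 1 -> legal
(2,1): no bracket -> illegal
(2,4): no bracket -> illegal
(4,1): no bracket -> illegal
(4,3): no bracket -> illegal
(5,0): flips 1 -> legal
(5,1): flips 1 -> legal
(5,2): flips 1 -> legal
(5,3): flips 1 -> legal
W mobility = 6

Answer: B=11 W=6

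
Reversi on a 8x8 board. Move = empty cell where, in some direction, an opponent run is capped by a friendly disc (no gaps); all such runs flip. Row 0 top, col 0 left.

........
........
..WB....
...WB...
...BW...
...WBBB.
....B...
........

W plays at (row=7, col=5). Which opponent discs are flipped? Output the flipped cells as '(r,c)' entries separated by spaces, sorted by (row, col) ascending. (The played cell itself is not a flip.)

Answer: (6,4)

Derivation:
Dir NW: opp run (6,4) capped by W -> flip
Dir N: first cell '.' (not opp) -> no flip
Dir NE: first cell '.' (not opp) -> no flip
Dir W: first cell '.' (not opp) -> no flip
Dir E: first cell '.' (not opp) -> no flip
Dir SW: edge -> no flip
Dir S: edge -> no flip
Dir SE: edge -> no flip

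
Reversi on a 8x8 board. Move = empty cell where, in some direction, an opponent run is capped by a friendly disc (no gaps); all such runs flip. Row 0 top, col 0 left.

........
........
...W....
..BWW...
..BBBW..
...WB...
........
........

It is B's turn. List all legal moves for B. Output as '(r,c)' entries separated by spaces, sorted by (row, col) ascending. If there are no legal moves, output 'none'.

Answer: (1,3) (1,4) (2,2) (2,4) (2,5) (3,5) (3,6) (4,6) (5,2) (6,2) (6,3) (6,4)

Derivation:
(1,2): no bracket -> illegal
(1,3): flips 2 -> legal
(1,4): flips 1 -> legal
(2,2): flips 1 -> legal
(2,4): flips 2 -> legal
(2,5): flips 1 -> legal
(3,5): flips 2 -> legal
(3,6): flips 1 -> legal
(4,6): flips 1 -> legal
(5,2): flips 1 -> legal
(5,5): no bracket -> illegal
(5,6): no bracket -> illegal
(6,2): flips 1 -> legal
(6,3): flips 1 -> legal
(6,4): flips 1 -> legal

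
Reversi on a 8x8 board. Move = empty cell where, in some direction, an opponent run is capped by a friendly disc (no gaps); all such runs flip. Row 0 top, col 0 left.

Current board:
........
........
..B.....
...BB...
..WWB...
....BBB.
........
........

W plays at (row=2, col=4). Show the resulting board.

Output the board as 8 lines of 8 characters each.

Place W at (2,4); scan 8 dirs for brackets.
Dir NW: first cell '.' (not opp) -> no flip
Dir N: first cell '.' (not opp) -> no flip
Dir NE: first cell '.' (not opp) -> no flip
Dir W: first cell '.' (not opp) -> no flip
Dir E: first cell '.' (not opp) -> no flip
Dir SW: opp run (3,3) capped by W -> flip
Dir S: opp run (3,4) (4,4) (5,4), next='.' -> no flip
Dir SE: first cell '.' (not opp) -> no flip
All flips: (3,3)

Answer: ........
........
..B.W...
...WB...
..WWB...
....BBB.
........
........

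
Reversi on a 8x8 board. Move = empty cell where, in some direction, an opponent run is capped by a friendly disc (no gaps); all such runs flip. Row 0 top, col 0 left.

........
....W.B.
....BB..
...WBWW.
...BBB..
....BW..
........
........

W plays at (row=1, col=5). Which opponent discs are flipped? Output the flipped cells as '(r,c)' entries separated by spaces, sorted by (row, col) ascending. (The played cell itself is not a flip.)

Answer: (2,4) (2,5)

Derivation:
Dir NW: first cell '.' (not opp) -> no flip
Dir N: first cell '.' (not opp) -> no flip
Dir NE: first cell '.' (not opp) -> no flip
Dir W: first cell 'W' (not opp) -> no flip
Dir E: opp run (1,6), next='.' -> no flip
Dir SW: opp run (2,4) capped by W -> flip
Dir S: opp run (2,5) capped by W -> flip
Dir SE: first cell '.' (not opp) -> no flip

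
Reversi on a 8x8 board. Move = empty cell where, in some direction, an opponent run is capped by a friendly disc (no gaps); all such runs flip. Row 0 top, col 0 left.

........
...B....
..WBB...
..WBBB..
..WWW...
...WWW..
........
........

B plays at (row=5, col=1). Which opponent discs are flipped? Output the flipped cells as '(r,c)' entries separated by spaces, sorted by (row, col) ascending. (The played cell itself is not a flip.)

Answer: (4,2)

Derivation:
Dir NW: first cell '.' (not opp) -> no flip
Dir N: first cell '.' (not opp) -> no flip
Dir NE: opp run (4,2) capped by B -> flip
Dir W: first cell '.' (not opp) -> no flip
Dir E: first cell '.' (not opp) -> no flip
Dir SW: first cell '.' (not opp) -> no flip
Dir S: first cell '.' (not opp) -> no flip
Dir SE: first cell '.' (not opp) -> no flip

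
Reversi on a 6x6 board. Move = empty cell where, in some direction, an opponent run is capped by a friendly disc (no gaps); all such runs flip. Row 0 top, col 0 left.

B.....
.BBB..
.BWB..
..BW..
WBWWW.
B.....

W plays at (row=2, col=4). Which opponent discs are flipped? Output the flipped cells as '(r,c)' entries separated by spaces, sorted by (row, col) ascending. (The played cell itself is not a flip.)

Dir NW: opp run (1,3), next='.' -> no flip
Dir N: first cell '.' (not opp) -> no flip
Dir NE: first cell '.' (not opp) -> no flip
Dir W: opp run (2,3) capped by W -> flip
Dir E: first cell '.' (not opp) -> no flip
Dir SW: first cell 'W' (not opp) -> no flip
Dir S: first cell '.' (not opp) -> no flip
Dir SE: first cell '.' (not opp) -> no flip

Answer: (2,3)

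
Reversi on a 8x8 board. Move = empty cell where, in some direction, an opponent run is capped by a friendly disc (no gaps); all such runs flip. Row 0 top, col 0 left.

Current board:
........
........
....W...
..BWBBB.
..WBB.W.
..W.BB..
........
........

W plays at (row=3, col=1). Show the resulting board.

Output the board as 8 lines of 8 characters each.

Answer: ........
........
....W...
.WWWBBB.
..WBB.W.
..W.BB..
........
........

Derivation:
Place W at (3,1); scan 8 dirs for brackets.
Dir NW: first cell '.' (not opp) -> no flip
Dir N: first cell '.' (not opp) -> no flip
Dir NE: first cell '.' (not opp) -> no flip
Dir W: first cell '.' (not opp) -> no flip
Dir E: opp run (3,2) capped by W -> flip
Dir SW: first cell '.' (not opp) -> no flip
Dir S: first cell '.' (not opp) -> no flip
Dir SE: first cell 'W' (not opp) -> no flip
All flips: (3,2)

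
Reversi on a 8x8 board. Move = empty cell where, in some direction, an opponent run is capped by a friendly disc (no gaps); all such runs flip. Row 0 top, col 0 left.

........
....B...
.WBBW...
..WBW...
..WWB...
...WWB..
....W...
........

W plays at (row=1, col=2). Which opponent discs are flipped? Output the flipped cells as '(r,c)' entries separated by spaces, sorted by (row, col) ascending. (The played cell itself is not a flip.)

Dir NW: first cell '.' (not opp) -> no flip
Dir N: first cell '.' (not opp) -> no flip
Dir NE: first cell '.' (not opp) -> no flip
Dir W: first cell '.' (not opp) -> no flip
Dir E: first cell '.' (not opp) -> no flip
Dir SW: first cell 'W' (not opp) -> no flip
Dir S: opp run (2,2) capped by W -> flip
Dir SE: opp run (2,3) capped by W -> flip

Answer: (2,2) (2,3)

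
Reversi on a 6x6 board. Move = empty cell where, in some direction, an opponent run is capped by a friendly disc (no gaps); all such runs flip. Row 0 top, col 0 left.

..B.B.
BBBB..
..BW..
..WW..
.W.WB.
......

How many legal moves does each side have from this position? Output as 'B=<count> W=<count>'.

Answer: B=4 W=6

Derivation:
-- B to move --
(1,4): no bracket -> illegal
(2,1): no bracket -> illegal
(2,4): flips 1 -> legal
(3,0): no bracket -> illegal
(3,1): no bracket -> illegal
(3,4): flips 1 -> legal
(4,0): no bracket -> illegal
(4,2): flips 2 -> legal
(5,0): no bracket -> illegal
(5,1): no bracket -> illegal
(5,2): no bracket -> illegal
(5,3): flips 3 -> legal
(5,4): no bracket -> illegal
B mobility = 4
-- W to move --
(0,0): flips 2 -> legal
(0,1): flips 1 -> legal
(0,3): flips 1 -> legal
(0,5): no bracket -> illegal
(1,4): no bracket -> illegal
(1,5): no bracket -> illegal
(2,0): no bracket -> illegal
(2,1): flips 1 -> legal
(2,4): no bracket -> illegal
(3,1): no bracket -> illegal
(3,4): no bracket -> illegal
(3,5): no bracket -> illegal
(4,5): flips 1 -> legal
(5,3): no bracket -> illegal
(5,4): no bracket -> illegal
(5,5): flips 1 -> legal
W mobility = 6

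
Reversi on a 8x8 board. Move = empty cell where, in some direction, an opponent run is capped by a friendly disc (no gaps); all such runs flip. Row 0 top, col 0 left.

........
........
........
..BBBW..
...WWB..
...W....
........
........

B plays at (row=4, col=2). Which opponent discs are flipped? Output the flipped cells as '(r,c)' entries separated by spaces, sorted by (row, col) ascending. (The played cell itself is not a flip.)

Dir NW: first cell '.' (not opp) -> no flip
Dir N: first cell 'B' (not opp) -> no flip
Dir NE: first cell 'B' (not opp) -> no flip
Dir W: first cell '.' (not opp) -> no flip
Dir E: opp run (4,3) (4,4) capped by B -> flip
Dir SW: first cell '.' (not opp) -> no flip
Dir S: first cell '.' (not opp) -> no flip
Dir SE: opp run (5,3), next='.' -> no flip

Answer: (4,3) (4,4)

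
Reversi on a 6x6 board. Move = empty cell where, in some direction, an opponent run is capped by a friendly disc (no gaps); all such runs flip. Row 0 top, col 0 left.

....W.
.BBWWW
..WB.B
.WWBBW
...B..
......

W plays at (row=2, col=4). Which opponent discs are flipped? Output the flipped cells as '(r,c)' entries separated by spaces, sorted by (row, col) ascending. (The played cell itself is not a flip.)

Answer: (2,3)

Derivation:
Dir NW: first cell 'W' (not opp) -> no flip
Dir N: first cell 'W' (not opp) -> no flip
Dir NE: first cell 'W' (not opp) -> no flip
Dir W: opp run (2,3) capped by W -> flip
Dir E: opp run (2,5), next=edge -> no flip
Dir SW: opp run (3,3), next='.' -> no flip
Dir S: opp run (3,4), next='.' -> no flip
Dir SE: first cell 'W' (not opp) -> no flip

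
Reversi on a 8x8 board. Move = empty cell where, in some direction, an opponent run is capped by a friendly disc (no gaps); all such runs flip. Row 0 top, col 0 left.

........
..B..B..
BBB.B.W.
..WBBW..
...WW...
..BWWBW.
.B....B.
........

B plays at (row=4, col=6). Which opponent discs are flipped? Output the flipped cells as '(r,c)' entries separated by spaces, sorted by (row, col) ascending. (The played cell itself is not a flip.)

Answer: (3,5) (5,6)

Derivation:
Dir NW: opp run (3,5) capped by B -> flip
Dir N: first cell '.' (not opp) -> no flip
Dir NE: first cell '.' (not opp) -> no flip
Dir W: first cell '.' (not opp) -> no flip
Dir E: first cell '.' (not opp) -> no flip
Dir SW: first cell 'B' (not opp) -> no flip
Dir S: opp run (5,6) capped by B -> flip
Dir SE: first cell '.' (not opp) -> no flip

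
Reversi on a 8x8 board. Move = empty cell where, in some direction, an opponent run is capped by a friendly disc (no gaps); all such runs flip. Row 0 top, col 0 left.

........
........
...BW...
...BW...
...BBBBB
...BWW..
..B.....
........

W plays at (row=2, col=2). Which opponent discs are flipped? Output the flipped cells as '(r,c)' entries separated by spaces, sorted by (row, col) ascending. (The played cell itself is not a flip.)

Answer: (2,3) (3,3) (4,4)

Derivation:
Dir NW: first cell '.' (not opp) -> no flip
Dir N: first cell '.' (not opp) -> no flip
Dir NE: first cell '.' (not opp) -> no flip
Dir W: first cell '.' (not opp) -> no flip
Dir E: opp run (2,3) capped by W -> flip
Dir SW: first cell '.' (not opp) -> no flip
Dir S: first cell '.' (not opp) -> no flip
Dir SE: opp run (3,3) (4,4) capped by W -> flip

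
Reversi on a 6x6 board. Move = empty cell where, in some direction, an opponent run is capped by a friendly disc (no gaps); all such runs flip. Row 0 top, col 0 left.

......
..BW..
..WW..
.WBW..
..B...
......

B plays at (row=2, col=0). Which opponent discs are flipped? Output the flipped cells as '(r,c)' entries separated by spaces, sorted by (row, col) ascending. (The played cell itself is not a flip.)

Dir NW: edge -> no flip
Dir N: first cell '.' (not opp) -> no flip
Dir NE: first cell '.' (not opp) -> no flip
Dir W: edge -> no flip
Dir E: first cell '.' (not opp) -> no flip
Dir SW: edge -> no flip
Dir S: first cell '.' (not opp) -> no flip
Dir SE: opp run (3,1) capped by B -> flip

Answer: (3,1)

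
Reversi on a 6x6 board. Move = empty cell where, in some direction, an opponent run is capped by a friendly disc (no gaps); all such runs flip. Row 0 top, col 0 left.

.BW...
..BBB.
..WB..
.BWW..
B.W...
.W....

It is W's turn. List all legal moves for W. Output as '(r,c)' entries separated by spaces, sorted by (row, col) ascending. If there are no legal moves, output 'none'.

Answer: (0,0) (0,3) (0,4) (0,5) (2,0) (2,4) (3,0)

Derivation:
(0,0): flips 1 -> legal
(0,3): flips 2 -> legal
(0,4): flips 1 -> legal
(0,5): flips 2 -> legal
(1,0): no bracket -> illegal
(1,1): no bracket -> illegal
(1,5): no bracket -> illegal
(2,0): flips 1 -> legal
(2,1): no bracket -> illegal
(2,4): flips 2 -> legal
(2,5): no bracket -> illegal
(3,0): flips 1 -> legal
(3,4): no bracket -> illegal
(4,1): no bracket -> illegal
(5,0): no bracket -> illegal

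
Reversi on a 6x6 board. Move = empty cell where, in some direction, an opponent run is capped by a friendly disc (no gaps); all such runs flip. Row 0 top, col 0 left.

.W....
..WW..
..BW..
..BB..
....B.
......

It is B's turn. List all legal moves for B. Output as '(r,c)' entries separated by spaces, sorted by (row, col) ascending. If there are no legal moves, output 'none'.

Answer: (0,2) (0,3) (0,4) (1,4) (2,4)

Derivation:
(0,0): no bracket -> illegal
(0,2): flips 1 -> legal
(0,3): flips 2 -> legal
(0,4): flips 1 -> legal
(1,0): no bracket -> illegal
(1,1): no bracket -> illegal
(1,4): flips 1 -> legal
(2,1): no bracket -> illegal
(2,4): flips 1 -> legal
(3,4): no bracket -> illegal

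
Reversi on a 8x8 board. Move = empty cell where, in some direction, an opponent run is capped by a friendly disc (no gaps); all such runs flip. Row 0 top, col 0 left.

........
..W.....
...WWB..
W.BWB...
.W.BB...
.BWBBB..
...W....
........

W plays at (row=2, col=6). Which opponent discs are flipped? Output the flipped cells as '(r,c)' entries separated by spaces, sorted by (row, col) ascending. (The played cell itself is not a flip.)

Dir NW: first cell '.' (not opp) -> no flip
Dir N: first cell '.' (not opp) -> no flip
Dir NE: first cell '.' (not opp) -> no flip
Dir W: opp run (2,5) capped by W -> flip
Dir E: first cell '.' (not opp) -> no flip
Dir SW: first cell '.' (not opp) -> no flip
Dir S: first cell '.' (not opp) -> no flip
Dir SE: first cell '.' (not opp) -> no flip

Answer: (2,5)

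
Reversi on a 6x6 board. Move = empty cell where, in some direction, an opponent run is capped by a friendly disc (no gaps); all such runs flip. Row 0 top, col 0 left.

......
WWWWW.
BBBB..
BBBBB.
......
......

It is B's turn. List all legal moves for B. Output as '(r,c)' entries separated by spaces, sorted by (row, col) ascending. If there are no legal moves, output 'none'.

(0,0): flips 2 -> legal
(0,1): flips 2 -> legal
(0,2): flips 2 -> legal
(0,3): flips 2 -> legal
(0,4): flips 1 -> legal
(0,5): flips 1 -> legal
(1,5): no bracket -> illegal
(2,4): no bracket -> illegal
(2,5): no bracket -> illegal

Answer: (0,0) (0,1) (0,2) (0,3) (0,4) (0,5)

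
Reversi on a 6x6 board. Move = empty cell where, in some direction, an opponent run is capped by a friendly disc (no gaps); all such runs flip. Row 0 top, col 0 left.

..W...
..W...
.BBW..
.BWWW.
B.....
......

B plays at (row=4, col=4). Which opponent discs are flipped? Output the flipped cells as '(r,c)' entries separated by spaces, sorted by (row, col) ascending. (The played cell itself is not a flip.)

Answer: (3,3)

Derivation:
Dir NW: opp run (3,3) capped by B -> flip
Dir N: opp run (3,4), next='.' -> no flip
Dir NE: first cell '.' (not opp) -> no flip
Dir W: first cell '.' (not opp) -> no flip
Dir E: first cell '.' (not opp) -> no flip
Dir SW: first cell '.' (not opp) -> no flip
Dir S: first cell '.' (not opp) -> no flip
Dir SE: first cell '.' (not opp) -> no flip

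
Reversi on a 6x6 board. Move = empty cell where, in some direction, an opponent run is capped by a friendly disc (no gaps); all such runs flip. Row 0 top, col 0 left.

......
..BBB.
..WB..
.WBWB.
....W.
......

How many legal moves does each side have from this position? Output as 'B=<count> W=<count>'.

-- B to move --
(1,1): no bracket -> illegal
(2,0): no bracket -> illegal
(2,1): flips 1 -> legal
(2,4): no bracket -> illegal
(3,0): flips 1 -> legal
(3,5): no bracket -> illegal
(4,0): flips 2 -> legal
(4,1): no bracket -> illegal
(4,2): no bracket -> illegal
(4,3): flips 1 -> legal
(4,5): no bracket -> illegal
(5,3): no bracket -> illegal
(5,4): flips 1 -> legal
(5,5): no bracket -> illegal
B mobility = 5
-- W to move --
(0,1): no bracket -> illegal
(0,2): flips 1 -> legal
(0,3): flips 2 -> legal
(0,4): flips 1 -> legal
(0,5): no bracket -> illegal
(1,1): no bracket -> illegal
(1,5): no bracket -> illegal
(2,1): no bracket -> illegal
(2,4): flips 2 -> legal
(2,5): no bracket -> illegal
(3,5): flips 1 -> legal
(4,1): no bracket -> illegal
(4,2): flips 1 -> legal
(4,3): no bracket -> illegal
(4,5): no bracket -> illegal
W mobility = 6

Answer: B=5 W=6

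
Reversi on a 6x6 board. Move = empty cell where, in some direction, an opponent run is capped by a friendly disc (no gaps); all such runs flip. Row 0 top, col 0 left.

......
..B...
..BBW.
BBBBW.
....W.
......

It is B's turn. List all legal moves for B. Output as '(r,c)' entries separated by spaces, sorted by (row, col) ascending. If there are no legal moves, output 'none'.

Answer: (1,5) (2,5) (3,5) (4,5) (5,5)

Derivation:
(1,3): no bracket -> illegal
(1,4): no bracket -> illegal
(1,5): flips 1 -> legal
(2,5): flips 1 -> legal
(3,5): flips 1 -> legal
(4,3): no bracket -> illegal
(4,5): flips 1 -> legal
(5,3): no bracket -> illegal
(5,4): no bracket -> illegal
(5,5): flips 1 -> legal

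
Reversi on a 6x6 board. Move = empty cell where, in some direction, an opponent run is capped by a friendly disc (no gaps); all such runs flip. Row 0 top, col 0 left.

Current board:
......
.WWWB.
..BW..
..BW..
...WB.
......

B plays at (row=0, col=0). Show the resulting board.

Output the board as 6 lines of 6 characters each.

Place B at (0,0); scan 8 dirs for brackets.
Dir NW: edge -> no flip
Dir N: edge -> no flip
Dir NE: edge -> no flip
Dir W: edge -> no flip
Dir E: first cell '.' (not opp) -> no flip
Dir SW: edge -> no flip
Dir S: first cell '.' (not opp) -> no flip
Dir SE: opp run (1,1) capped by B -> flip
All flips: (1,1)

Answer: B.....
.BWWB.
..BW..
..BW..
...WB.
......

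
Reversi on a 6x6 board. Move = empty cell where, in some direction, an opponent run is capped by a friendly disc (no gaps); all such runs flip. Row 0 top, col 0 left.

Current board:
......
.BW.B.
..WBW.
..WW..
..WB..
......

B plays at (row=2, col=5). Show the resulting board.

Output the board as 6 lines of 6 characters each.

Answer: ......
.BW.B.
..WBBB
..WW..
..WB..
......

Derivation:
Place B at (2,5); scan 8 dirs for brackets.
Dir NW: first cell 'B' (not opp) -> no flip
Dir N: first cell '.' (not opp) -> no flip
Dir NE: edge -> no flip
Dir W: opp run (2,4) capped by B -> flip
Dir E: edge -> no flip
Dir SW: first cell '.' (not opp) -> no flip
Dir S: first cell '.' (not opp) -> no flip
Dir SE: edge -> no flip
All flips: (2,4)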